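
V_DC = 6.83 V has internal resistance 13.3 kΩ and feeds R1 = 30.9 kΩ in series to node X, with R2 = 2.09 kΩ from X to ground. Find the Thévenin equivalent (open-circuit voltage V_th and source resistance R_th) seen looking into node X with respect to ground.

V_th ≈ 0.308 V, R_th ≈ 2.00 kΩ

R1' = 13.3 + 30.9 = 44.20 kΩ (source resistance + R1).
With X open, the divider is unloaded: V_th = 6.83 × 2.09/46.29 = 0.3084 V.
Looking into X with the source shorted: R_th = R1'·R2/(R1'+R2) = 44.20 × 2.09/46.29 = 1.996 kΩ.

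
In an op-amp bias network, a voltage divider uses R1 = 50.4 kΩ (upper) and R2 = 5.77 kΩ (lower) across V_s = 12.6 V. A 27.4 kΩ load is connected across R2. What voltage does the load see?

V_out ≈ 1.09 V

The load sits in parallel with R2, giving an effective lower resistance R2' = R2·R_L/(R2+R_L) = 4.766 kΩ.
Voltage divider with the loaded lower leg: V_out = 12.6 × 4.766/(50.4 + 4.766) = 12.6 × 0.08640 = 1.089 V.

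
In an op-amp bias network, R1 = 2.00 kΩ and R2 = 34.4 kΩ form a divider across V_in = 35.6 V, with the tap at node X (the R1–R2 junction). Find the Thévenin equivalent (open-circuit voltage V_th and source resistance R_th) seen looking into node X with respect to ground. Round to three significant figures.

V_th ≈ 33.6 V, R_th ≈ 1.89 kΩ

V_th is the unloaded tap voltage: V_in · R2/(R1+R2) = 35.6 × 0.9451 = 33.64 V.
Zeroing V_in shorts the top of R1 to ground, so R_th = R1 ‖ R2 = 1.890 kΩ.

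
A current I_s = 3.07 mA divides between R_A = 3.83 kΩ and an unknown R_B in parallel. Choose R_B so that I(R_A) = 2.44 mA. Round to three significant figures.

R_B ≈ 14.8 kΩ

In a two-way split, I_A/I_s = R_B/(R_A + R_B).
With f = 0.7948, R_B = R_A · f/(1−f) = 3.83 × 3.873 = 14.83 kΩ.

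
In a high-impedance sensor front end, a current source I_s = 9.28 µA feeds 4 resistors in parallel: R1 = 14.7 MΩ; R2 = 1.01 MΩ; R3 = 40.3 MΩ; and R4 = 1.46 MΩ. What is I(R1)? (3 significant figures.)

I ≈ 0.357 µA

Total conductance ΣG = 1/14.7 + 1/1.01 + 1/40.3 + 1/1.46 = 1.768 (units of 1/MΩ).
Current divider: I(R1) = I_s · G_k/ΣG = 9.28 × (0.06803/1.768) = 9.28 × 0.03848 = 0.3571 µA.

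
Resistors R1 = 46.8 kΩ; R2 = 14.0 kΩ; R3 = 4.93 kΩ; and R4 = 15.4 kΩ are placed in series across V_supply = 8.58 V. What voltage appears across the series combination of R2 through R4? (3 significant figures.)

V ≈ 3.63 V

Series total: ΣR = 46.8 + 14.0 + 4.93 + 15.4 = 81.13 kΩ.
R_{R2..R4} = 14.0 + 4.93 + 15.4 = 34.33 kΩ.
V = V_supply · R/ΣR = 8.58 × 0.4231 = 3.631 V.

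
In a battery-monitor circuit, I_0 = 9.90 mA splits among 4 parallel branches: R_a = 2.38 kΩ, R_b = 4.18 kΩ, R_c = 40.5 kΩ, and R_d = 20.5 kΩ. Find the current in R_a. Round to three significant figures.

Conductances: ΣG = 1/2.38 + 1/4.18 + 1/40.5 + 1/20.5 = 0.7329 (1/kΩ).
By the current-divider rule, I = I_0 · G_k/ΣG = 9.90 × 0.5733 = 5.676 mA.

I ≈ 5.68 mA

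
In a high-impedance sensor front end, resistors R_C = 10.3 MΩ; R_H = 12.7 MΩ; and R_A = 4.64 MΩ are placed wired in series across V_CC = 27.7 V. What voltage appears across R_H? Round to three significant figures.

V ≈ 12.7 V

Series total: ΣR = 10.3 + 12.7 + 4.64 = 27.64 MΩ.
By the voltage-divider rule, V = 27.7 × 12.70/27.64 = 12.73 V.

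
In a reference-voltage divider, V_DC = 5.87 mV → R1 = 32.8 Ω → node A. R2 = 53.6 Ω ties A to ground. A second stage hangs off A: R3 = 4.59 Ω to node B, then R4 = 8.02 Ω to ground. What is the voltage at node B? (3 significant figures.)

The second stage (R3 + R4 = 12.61 Ω) loads node A in parallel with R2.
Effective lower resistance at A: R2 ‖ 12.61 = 10.21 Ω.
V_A = 5.87 × 10.21/(32.8 + 10.21) = 1.393 mV.
Then the unloaded second divider: V_B = V_A × R4/(R3+R4) = 1.393 × 0.6360 = 0.8861 mV.

V_B ≈ 0.886 mV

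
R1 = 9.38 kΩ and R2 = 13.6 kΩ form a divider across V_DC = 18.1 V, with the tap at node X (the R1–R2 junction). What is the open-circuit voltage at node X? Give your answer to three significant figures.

V_th ≈ 10.7 V

With X open, the divider is unloaded: V_th = 18.1 × 13.6/22.98 = 10.71 V.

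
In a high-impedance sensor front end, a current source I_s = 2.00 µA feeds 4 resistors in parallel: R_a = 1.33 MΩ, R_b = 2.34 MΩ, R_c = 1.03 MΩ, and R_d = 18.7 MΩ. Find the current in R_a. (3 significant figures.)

ΣG = 1/1.33 + 1/2.34 + 1/1.03 + 1/18.7 = 2.204.
R_a takes the fraction G_k/ΣG = 0.7519/2.204 = 0.3412, so I = 2.00 × 0.3412 = 0.6824 µA.

I ≈ 0.682 µA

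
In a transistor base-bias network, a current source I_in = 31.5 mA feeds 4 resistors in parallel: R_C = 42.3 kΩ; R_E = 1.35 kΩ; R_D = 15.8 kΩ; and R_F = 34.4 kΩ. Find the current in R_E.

I ≈ 27.2 mA

Total conductance ΣG = 1/42.3 + 1/1.35 + 1/15.8 + 1/34.4 = 0.8567 (units of 1/kΩ).
Current divider: I(R_E) = I_in · G_k/ΣG = 31.5 × (0.7407/0.8567) = 31.5 × 0.8646 = 27.23 mA.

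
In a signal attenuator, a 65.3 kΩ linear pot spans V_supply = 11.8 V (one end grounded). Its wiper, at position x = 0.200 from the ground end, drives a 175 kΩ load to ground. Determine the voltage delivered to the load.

V_out ≈ 2.23 V

The pot divides into 52.24 kΩ above the wiper and 13.06 kΩ below.
(x·R_p) ‖ R_L = 12.15 kΩ.
Loaded-divider output: V_out = 11.8 × 0.1887 = 2.227 V.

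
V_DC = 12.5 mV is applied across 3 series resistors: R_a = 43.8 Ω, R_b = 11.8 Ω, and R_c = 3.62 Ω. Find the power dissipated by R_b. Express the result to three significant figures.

P ≈ 0.526 µW

ΣR = 59.22 Ω → I = 12.5/59.22 = 0.2111 mA.
P = I²R = 0.04455 × 11.8 = 0.5257 µW.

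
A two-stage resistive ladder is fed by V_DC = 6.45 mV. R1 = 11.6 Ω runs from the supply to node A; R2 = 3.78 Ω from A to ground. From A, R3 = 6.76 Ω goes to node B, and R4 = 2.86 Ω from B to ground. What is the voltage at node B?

V_B ≈ 0.364 mV

Node A sees R2 in parallel with the series input of stage 2, R3 + R4 = 9.620 Ω.
R2 ‖ (R3+R4) = 2.714 Ω.
So V_A = 6.45 × 0.1896 = 1.223 mV.
V_B = V_A × 0.2973 = 0.3635 mV.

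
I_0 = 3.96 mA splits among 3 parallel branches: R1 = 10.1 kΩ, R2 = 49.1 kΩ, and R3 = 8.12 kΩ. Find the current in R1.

I ≈ 1.62 mA

ΣG = 1/10.1 + 1/49.1 + 1/8.12 = 0.2425.
Current divider: I(R1) = I_0 · G_k/ΣG = 3.96 × (0.09901/0.2425) = 3.96 × 0.4082 = 1.617 mA.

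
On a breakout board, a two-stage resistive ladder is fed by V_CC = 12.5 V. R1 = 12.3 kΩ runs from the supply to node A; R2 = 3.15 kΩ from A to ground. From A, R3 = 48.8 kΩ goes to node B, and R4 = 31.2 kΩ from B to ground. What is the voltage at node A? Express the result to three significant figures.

V_A ≈ 2.47 V

The second stage (R3 + R4 = 80.00 kΩ) loads node A in parallel with R2.
Effective lower resistance at A: R2 ‖ 80.00 = 3.031 kΩ.
V_A = 12.5 × 3.031/(12.3 + 3.031) = 2.471 V.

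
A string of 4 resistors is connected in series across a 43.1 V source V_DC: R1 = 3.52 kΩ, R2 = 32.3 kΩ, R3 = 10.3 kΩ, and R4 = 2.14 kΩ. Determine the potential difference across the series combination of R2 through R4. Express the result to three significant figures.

ΣR = 3.52 + 32.3 + 10.3 + 2.14 = 48.26 kΩ.
R_{R2..R4} = 32.3 + 10.3 + 2.14 = 44.74 kΩ.
V = V_DC · R/ΣR = 43.1 × 0.9271 = 39.96 V.

V ≈ 40.0 V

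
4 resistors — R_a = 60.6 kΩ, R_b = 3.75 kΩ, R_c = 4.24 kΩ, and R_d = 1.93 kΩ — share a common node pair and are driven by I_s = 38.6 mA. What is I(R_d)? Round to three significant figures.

Conductances: ΣG = 1/60.6 + 1/3.75 + 1/4.24 + 1/1.93 = 1.037 (1/kΩ).
R_d takes the fraction G_k/ΣG = 0.5181/1.037 = 0.4996, so I = 38.6 × 0.4996 = 19.28 mA.

I ≈ 19.3 mA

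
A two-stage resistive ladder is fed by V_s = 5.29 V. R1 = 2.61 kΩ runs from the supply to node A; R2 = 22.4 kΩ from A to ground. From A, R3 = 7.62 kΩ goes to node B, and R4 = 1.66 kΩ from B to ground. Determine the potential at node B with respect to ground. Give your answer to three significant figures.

Node A sees R2 in parallel with the series input of stage 2, R3 + R4 = 9.280 kΩ.
Effective lower resistance at A: R2 ‖ 9.280 = 6.562 kΩ.
So V_A = 5.29 × 0.7154 = 3.785 V.
V_B = V_A × 0.1789 = 0.6770 V.

V_B ≈ 0.677 V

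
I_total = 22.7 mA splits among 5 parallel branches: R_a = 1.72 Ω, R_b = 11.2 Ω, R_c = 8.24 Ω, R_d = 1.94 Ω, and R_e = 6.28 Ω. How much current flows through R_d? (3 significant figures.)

I ≈ 7.98 mA

Conductances: ΣG = 1/1.72 + 1/11.2 + 1/8.24 + 1/1.94 + 1/6.28 = 1.467 (1/Ω).
R_d takes the fraction G_k/ΣG = 0.5155/1.467 = 0.3514, so I = 22.7 × 0.3514 = 7.978 mA.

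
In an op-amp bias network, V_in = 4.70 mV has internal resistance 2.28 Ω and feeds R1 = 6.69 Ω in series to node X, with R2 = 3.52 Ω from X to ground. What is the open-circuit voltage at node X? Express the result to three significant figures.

R1' = 2.28 + 6.69 = 8.970 Ω (source resistance + R1).
Open-circuit (no load on X): V_th = V_in · R2/(R1' + R2) = 4.70 × 3.52/(8.970 + 3.52) = 1.325 mV.

V_th ≈ 1.32 mV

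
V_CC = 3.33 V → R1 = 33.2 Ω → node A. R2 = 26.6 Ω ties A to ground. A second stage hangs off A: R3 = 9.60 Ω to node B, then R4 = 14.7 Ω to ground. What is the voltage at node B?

V_B ≈ 0.557 V

Looking into the second stage from A: R3 + R4 = 24.30 Ω appears in parallel with R2.
Effective lower resistance at A: R2 ‖ 24.30 = 12.70 Ω.
First divider: V_A = V_CC · 12.70/(33.2 + 12.70) = 0.9213 V.
V_B = V_A × 0.6049 = 0.5573 V.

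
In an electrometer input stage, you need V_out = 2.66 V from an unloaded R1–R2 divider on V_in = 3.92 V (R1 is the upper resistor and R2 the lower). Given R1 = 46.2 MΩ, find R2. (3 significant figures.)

R2 ≈ 97.5 MΩ

The divider ratio is R2/(R1+R2) = 2.66/3.92 = 0.6786.
Rearranging, R2 = R1·k/(1−k) = 46.2 × 2.111 = 97.53 MΩ.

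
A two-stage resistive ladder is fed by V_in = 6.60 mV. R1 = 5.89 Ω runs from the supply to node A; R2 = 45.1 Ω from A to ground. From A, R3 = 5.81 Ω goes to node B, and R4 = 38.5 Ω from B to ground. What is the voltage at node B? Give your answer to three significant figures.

Looking into the second stage from A: R3 + R4 = 44.31 Ω appears in parallel with R2.
R2 ‖ (R3+R4) = 22.35 Ω.
So V_A = 6.60 × 0.7914 = 5.223 mV.
Then the unloaded second divider: V_B = V_A × R4/(R3+R4) = 5.223 × 0.8689 = 4.539 mV.

V_B ≈ 4.54 mV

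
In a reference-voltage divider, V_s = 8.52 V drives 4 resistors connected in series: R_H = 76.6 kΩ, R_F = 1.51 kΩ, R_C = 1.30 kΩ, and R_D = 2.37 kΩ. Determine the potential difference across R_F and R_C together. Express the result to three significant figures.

V ≈ 0.293 V

Total series resistance ΣR = 76.6 + 1.51 + 1.30 + 2.37 = 81.78 kΩ.
R_{R_F..R_C} = 1.51 + 1.30 = 2.810 kΩ.
By the voltage-divider rule, V = 8.52 × 2.810/81.78 = 0.2928 V.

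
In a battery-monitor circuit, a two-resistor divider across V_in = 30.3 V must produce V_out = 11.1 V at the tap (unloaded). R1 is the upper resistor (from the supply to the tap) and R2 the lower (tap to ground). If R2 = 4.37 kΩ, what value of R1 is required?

R1 ≈ 7.56 kΩ

Required fraction k = V_out/V_in = 0.3663.
Rearranging, R1 = R2·(1−k)/k = 4.37 × 1.730 = 7.559 kΩ.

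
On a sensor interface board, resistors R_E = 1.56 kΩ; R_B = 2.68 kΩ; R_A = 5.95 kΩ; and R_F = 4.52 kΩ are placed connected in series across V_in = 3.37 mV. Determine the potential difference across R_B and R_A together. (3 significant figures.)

Total series resistance ΣR = 1.56 + 2.68 + 5.95 + 4.52 = 14.71 kΩ.
R_{R_B..R_A} = 2.68 + 5.95 = 8.630 kΩ.
Voltage divider: V = V_in · (8.630 / 14.71) = 3.37 × 0.5867 = 1.977 mV.

V ≈ 1.98 mV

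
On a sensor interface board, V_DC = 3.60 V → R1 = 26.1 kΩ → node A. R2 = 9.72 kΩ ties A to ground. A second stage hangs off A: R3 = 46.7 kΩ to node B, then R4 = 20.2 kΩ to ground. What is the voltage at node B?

The second stage (R3 + R4 = 66.90 kΩ) loads node A in parallel with R2.
R2 ‖ (R3+R4) = 8.487 kΩ.
So V_A = 3.60 × 0.2454 = 0.8834 V.
V_B = V_A × 0.3019 = 0.2667 V.

V_B ≈ 0.267 V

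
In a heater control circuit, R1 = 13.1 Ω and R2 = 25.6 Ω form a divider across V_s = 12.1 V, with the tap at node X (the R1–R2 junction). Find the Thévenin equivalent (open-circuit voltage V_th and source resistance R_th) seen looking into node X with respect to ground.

V_th ≈ 8.00 V, R_th ≈ 8.67 Ω

Open-circuit (no load on X): V_th = V_s · R2/(R1 + R2) = 12.1 × 25.6/(13.10 + 25.6) = 8.004 V.
With V_s suppressed (replaced by a short), R_th = R1 ‖ R2 = (13.10 × 25.6)/(13.10 + 25.6) = 8.666 Ω.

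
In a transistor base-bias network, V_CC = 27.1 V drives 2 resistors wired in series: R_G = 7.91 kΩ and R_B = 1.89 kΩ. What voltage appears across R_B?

ΣR = 7.91 + 1.89 = 9.800 kΩ.
Voltage divider: V = V_CC · (1.890 / 9.800) = 27.1 × 0.1929 = 5.226 V.

V ≈ 5.23 V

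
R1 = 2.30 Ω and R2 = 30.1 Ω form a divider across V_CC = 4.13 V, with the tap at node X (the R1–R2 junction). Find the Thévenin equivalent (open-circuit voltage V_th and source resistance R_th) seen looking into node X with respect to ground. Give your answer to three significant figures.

With X open, the divider is unloaded: V_th = 4.13 × 30.1/32.40 = 3.837 V.
Looking into X with the source shorted: R_th = R1·R2/(R1+R2) = 2.300 × 30.1/32.40 = 2.137 Ω.

V_th ≈ 3.84 V, R_th ≈ 2.14 Ω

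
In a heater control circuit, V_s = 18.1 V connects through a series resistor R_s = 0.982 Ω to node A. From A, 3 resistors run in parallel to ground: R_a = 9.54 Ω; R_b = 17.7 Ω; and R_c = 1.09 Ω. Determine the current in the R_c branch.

Equivalent of the parallel group: R_p = 0.9270 Ω.
V_A by voltage divider: V_A = 18.1 × 0.9270/(0.982 + 0.9270) = 8.789 V.
Branch current I = V_A/R_c = 8.789/1.09 = 8.064 A.

I ≈ 8.06 A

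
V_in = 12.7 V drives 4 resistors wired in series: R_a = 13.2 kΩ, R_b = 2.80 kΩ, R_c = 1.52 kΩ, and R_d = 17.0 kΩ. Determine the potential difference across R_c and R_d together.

V ≈ 6.81 V

Total series resistance ΣR = 13.2 + 2.80 + 1.52 + 17.0 = 34.52 kΩ.
R_{R_c..R_d} = 1.52 + 17.0 = 18.52 kΩ.
V = V_in · R/ΣR = 12.7 × 0.5365 = 6.814 V.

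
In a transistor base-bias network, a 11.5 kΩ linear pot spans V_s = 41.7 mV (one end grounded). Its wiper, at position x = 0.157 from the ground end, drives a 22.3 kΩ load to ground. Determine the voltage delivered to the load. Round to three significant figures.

V_out ≈ 6.13 mV

The pot divides into 9.694 kΩ above the wiper and 1.806 kΩ below.
R_L loads the lower segment: effective lower R = 1.670 kΩ.
V_out = 41.7 × 1.670/(9.694 + 1.670) = 6.129 mV.
(Unloaded: V_out = x·V_s = 6.55 mV.)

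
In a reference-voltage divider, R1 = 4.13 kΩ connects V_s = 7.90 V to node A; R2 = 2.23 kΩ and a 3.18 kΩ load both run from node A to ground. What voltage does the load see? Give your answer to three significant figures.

V_out ≈ 1.90 V

The load sits in parallel with R2, giving an effective lower resistance R2' = R2·R_L/(R2+R_L) = 1.311 kΩ.
Now apply the divider: V_out = 7.90 × 0.2409 = 1.903 V.
(Unloaded it would be 2.77 V; the load pulls it down.)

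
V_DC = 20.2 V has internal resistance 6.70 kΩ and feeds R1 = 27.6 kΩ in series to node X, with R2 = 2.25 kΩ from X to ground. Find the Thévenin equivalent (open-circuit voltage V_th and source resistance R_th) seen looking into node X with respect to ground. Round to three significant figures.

R1' = 6.70 + 27.6 = 34.30 kΩ (source resistance + R1).
Open-circuit (no load on X): V_th = V_DC · R2/(R1' + R2) = 20.2 × 2.25/(34.30 + 2.25) = 1.244 V.
Looking into X with the source shorted: R_th = R1'·R2/(R1'+R2) = 34.30 × 2.25/36.55 = 2.111 kΩ.

V_th ≈ 1.24 V, R_th ≈ 2.11 kΩ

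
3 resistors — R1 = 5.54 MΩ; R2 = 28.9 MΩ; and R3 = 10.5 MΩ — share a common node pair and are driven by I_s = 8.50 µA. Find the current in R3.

Total conductance ΣG = 1/5.54 + 1/28.9 + 1/10.5 = 0.3103 (units of 1/MΩ).
By the current-divider rule, I = I_s · G_k/ΣG = 8.50 × 0.3069 = 2.608 µA.

I ≈ 2.61 µA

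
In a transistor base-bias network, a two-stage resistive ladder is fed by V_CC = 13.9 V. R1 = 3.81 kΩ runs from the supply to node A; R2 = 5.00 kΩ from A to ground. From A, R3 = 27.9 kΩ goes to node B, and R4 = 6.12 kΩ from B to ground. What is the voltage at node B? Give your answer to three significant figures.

Looking into the second stage from A: R3 + R4 = 34.02 kΩ appears in parallel with R2.
Effective lower resistance at A: R2 ‖ 34.02 = 4.359 kΩ.
So V_A = 13.9 × 0.5336 = 7.417 V.
Stage 2 is unloaded, so V_B = V_A · R4/(R3+R4) = 7.417 × 6.12/34.02 = 1.334 V.

V_B ≈ 1.33 V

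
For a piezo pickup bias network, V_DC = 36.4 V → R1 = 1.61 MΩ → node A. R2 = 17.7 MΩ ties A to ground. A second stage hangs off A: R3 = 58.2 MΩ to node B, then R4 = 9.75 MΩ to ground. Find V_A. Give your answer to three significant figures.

Looking into the second stage from A: R3 + R4 = 67.95 MΩ appears in parallel with R2.
R2 ‖ (R3+R4) = 14.04 MΩ.
V_A = 36.4 × 14.04/(1.61 + 14.04) = 32.66 V.

V_A ≈ 32.7 V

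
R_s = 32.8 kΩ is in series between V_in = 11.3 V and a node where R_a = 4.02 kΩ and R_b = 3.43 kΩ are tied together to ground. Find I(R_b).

Equivalent of the parallel group: R_p = 1.851 kΩ.
Node voltage V_A = V_in · R_p/(R_s + R_p) = 11.3 × 0.05341 = 0.6036 V.
Branch current I = V_A/R_b = 0.6036/3.43 = 0.1760 mA.

I ≈ 0.176 mA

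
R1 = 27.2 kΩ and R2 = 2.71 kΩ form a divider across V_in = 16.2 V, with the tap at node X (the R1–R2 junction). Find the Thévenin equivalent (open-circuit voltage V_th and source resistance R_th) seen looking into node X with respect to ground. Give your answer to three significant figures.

V_th ≈ 1.47 V, R_th ≈ 2.46 kΩ

V_th is the unloaded tap voltage: V_in · R2/(R1+R2) = 16.2 × 0.09061 = 1.468 V.
Zeroing V_in shorts the top of R1 to ground, so R_th = R1 ‖ R2 = 2.464 kΩ.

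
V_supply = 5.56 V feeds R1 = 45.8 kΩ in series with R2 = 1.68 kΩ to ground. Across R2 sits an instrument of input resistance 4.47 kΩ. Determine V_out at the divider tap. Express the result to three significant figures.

R2 ‖ R_L = (1.68 × 4.47)/(1.68 + 4.47) = 1.221 kΩ.
Voltage divider with the loaded lower leg: V_out = 5.56 × 1.221/(45.8 + 1.221) = 5.56 × 0.02597 = 0.1444 V.
(Unloaded it would be 0.197 V; the load pulls it down.)

V_out ≈ 0.144 V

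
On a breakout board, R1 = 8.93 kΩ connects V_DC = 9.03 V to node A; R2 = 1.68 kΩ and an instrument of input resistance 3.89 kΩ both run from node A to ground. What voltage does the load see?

V_out ≈ 1.05 V

First combine the lower leg with the load: R2 ‖ R_L = 1.173 kΩ.
Then V_out = V_DC · R2'/(R1 + R2') = 9.03 × 1.173/10.10 = 1.049 V.
(Unloaded it would be 1.43 V; the load pulls it down.)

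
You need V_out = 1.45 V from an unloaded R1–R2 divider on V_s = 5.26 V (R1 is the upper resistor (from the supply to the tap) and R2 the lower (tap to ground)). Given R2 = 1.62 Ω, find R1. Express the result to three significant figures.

R1 ≈ 4.26 Ω

The divider ratio is R2/(R1+R2) = 1.45/5.26 = 0.2757.
Rearranging, R1 = R2·(1−k)/k = 1.62 × 2.628 = 4.257 Ω.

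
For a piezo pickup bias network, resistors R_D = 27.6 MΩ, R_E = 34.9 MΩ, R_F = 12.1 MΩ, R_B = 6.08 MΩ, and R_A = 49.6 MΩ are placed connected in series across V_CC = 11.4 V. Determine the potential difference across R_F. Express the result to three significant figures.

ΣR = 27.6 + 34.9 + 12.1 + 6.08 + 49.6 = 130.3 MΩ.
V = V_CC · R/ΣR = 11.4 × 0.09288 = 1.059 V.

V ≈ 1.06 V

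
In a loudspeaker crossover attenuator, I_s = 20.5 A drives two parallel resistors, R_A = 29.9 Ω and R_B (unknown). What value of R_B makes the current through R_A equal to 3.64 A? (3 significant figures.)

R_B ≈ 6.46 Ω

In a two-way split, I_A/I_s = R_B/(R_A + R_B).
3.64/20.5 = R_B/(R_A + R_B) → R_B = R_A · (0.1776)/(1 − 0.1776) = 29.9 × 0.2159 = 6.455 Ω.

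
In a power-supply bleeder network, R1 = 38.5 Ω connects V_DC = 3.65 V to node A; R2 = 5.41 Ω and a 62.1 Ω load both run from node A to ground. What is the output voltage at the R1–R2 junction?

R2 ‖ R_L = (5.41 × 62.1)/(5.41 + 62.1) = 4.976 Ω.
Voltage divider with the loaded lower leg: V_out = 3.65 × 4.976/(38.5 + 4.976) = 3.65 × 0.1145 = 0.4178 V.

V_out ≈ 0.418 V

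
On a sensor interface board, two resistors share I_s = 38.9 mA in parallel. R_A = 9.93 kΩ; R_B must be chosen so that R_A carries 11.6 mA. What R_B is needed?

Two-branch current divider: I_A = I_s · R_B/(R_A + R_B).
11.6/38.9 = R_B/(R_A + R_B) → R_B = R_A · (0.2982)/(1 − 0.2982) = 9.93 × 0.4249 = 4.219 kΩ.

R_B ≈ 4.22 kΩ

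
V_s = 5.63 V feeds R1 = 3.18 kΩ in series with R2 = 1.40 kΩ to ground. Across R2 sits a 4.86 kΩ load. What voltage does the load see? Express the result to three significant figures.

V_out ≈ 1.43 V

First combine the lower leg with the load: R2 ‖ R_L = 1.087 kΩ.
Then V_out = V_s · R2'/(R1 + R2') = 5.63 × 1.087/4.267 = 1.434 V.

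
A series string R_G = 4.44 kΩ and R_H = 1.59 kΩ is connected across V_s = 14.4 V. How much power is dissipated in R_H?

P ≈ 9.07 mW

ΣR = 6.030 kΩ → I = 14.4/6.030 = 2.388 mA.
P = I²R = 5.703 × 1.59 = 9.067 mW.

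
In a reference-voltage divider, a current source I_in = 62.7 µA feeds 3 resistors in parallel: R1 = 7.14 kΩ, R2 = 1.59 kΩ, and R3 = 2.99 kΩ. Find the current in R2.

I ≈ 35.7 µA

Total conductance ΣG = 1/7.14 + 1/1.59 + 1/2.99 = 1.103 (units of 1/kΩ).
By the current-divider rule, I = I_in · G_k/ΣG = 62.7 × 0.5700 = 35.74 µA.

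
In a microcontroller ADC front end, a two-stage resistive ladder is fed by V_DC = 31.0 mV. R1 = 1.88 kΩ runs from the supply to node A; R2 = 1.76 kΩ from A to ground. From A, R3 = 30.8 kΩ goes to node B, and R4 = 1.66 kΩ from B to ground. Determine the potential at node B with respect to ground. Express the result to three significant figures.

The second stage (R3 + R4 = 32.46 kΩ) loads node A in parallel with R2.
R2 ‖ (R3+R4) = 1.669 kΩ.
So V_A = 31.0 × 0.4703 = 14.58 mV.
V_B = V_A × 0.05114 = 0.7457 mV.

V_B ≈ 0.746 mV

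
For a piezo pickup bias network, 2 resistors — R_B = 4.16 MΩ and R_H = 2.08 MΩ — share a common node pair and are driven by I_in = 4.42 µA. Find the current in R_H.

Two-branch current divider: I_k = I_in · R_other/(R_1 + R_2).
So I = 4.42 × 4.16/6.240 = 2.947 µA.

I ≈ 2.95 µA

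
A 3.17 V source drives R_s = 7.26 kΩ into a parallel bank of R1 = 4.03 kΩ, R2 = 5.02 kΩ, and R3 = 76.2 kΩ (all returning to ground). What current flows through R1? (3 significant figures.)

Parallel bank: R_p = 1/(1/4.03 + 1/5.02 + 1/76.2) = 2.172 kΩ.
V_A = 3.17 × 2.172/9.432 = 0.7299 V.
Branch current I = V_A/R1 = 0.7299/4.03 = 0.1811 mA.
(Equivalently: I_total = 0.3361 mA, then current-divider fraction G_k/ΣG = 0.5389.)

I ≈ 0.181 mA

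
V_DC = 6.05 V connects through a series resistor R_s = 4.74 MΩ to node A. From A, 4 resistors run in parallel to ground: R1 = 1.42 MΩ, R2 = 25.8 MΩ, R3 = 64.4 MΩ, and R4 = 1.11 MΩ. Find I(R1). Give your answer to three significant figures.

Parallel bank: R_p = 1/(1/1.42 + 1/25.8 + 1/64.4 + 1/1.11) = 0.6026 MΩ.
V_A = 6.05 × 0.6026/5.343 = 0.6824 V.
Branch current I = V_A/R1 = 0.6824/1.42 = 0.4806 µA.

I ≈ 0.481 µA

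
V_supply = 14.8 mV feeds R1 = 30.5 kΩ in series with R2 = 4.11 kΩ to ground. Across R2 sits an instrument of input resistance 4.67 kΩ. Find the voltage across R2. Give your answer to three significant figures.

The load sits in parallel with R2, giving an effective lower resistance R2' = R2·R_L/(R2+R_L) = 2.186 kΩ.
Now apply the divider: V_out = 14.8 × 0.06688 = 0.9898 mV.

V_out ≈ 0.990 mV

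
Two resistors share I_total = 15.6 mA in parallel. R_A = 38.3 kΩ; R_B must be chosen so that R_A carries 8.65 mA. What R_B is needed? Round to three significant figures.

The fraction through R_A equals R_B/(R_A+R_B).
8.65/15.6 = R_B/(R_A + R_B) → R_B = R_A · (0.5545)/(1 − 0.5545) = 38.3 × 1.245 = 47.67 kΩ.

R_B ≈ 47.7 kΩ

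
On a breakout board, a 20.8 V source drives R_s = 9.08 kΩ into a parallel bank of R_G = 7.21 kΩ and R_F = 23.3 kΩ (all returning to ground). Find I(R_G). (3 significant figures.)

Equivalent of the parallel group: R_p = 5.506 kΩ.
V_A = 20.8 × 5.506/14.59 = 7.852 V.
Branch current I = V_A/R_G = 7.852/7.21 = 1.089 mA.
(Check via current divider: I_total = 1.426 mA; share G_k/ΣG = 0.7637 → same result.)

I ≈ 1.09 mA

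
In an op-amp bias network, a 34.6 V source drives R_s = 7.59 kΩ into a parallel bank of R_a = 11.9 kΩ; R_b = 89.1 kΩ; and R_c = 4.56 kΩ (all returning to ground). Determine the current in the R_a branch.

I ≈ 0.858 mA

Equivalent of the parallel group: R_p = 3.179 kΩ.
V_A = 34.6 × 3.179/10.77 = 10.21 V.
I(R_a) = V_A / R_a = 10.21/11.9 = 0.8583 mA.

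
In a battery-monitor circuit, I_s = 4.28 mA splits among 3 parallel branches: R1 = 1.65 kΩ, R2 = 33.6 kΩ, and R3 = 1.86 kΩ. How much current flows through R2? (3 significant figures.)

I ≈ 0.109 mA

Total conductance ΣG = 1/1.65 + 1/33.6 + 1/1.86 = 1.173 (units of 1/kΩ).
R2 takes the fraction G_k/ΣG = 0.02976/1.173 = 0.02536, so I = 4.28 × 0.02536 = 0.1086 mA.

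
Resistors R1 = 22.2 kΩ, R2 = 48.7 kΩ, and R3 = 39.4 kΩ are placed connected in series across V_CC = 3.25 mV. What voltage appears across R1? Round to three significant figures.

Total series resistance ΣR = 22.2 + 48.7 + 39.4 = 110.3 kΩ.
V = V_CC · R/ΣR = 3.25 × 0.2013 = 0.6541 mV.

V ≈ 0.654 mV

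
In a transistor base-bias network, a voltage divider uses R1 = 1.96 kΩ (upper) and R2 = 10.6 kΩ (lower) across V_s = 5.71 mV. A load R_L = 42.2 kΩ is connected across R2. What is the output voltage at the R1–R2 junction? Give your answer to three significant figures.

R2 ‖ R_L = (10.6 × 42.2)/(10.6 + 42.2) = 8.472 kΩ.
Now apply the divider: V_out = 5.71 × 0.8121 = 4.637 mV.

V_out ≈ 4.64 mV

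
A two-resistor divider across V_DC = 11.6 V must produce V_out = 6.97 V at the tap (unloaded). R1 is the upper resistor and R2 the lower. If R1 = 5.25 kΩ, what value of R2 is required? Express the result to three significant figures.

R2 ≈ 7.90 kΩ

Required fraction k = V_out/V_DC = 0.6009.
Rearranging, R2 = R1·k/(1−k) = 5.25 × 1.505 = 7.903 kΩ.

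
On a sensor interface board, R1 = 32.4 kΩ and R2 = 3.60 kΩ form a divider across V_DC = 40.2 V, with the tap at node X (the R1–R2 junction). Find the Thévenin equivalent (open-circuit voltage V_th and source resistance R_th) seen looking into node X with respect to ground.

V_th is the unloaded tap voltage: V_DC · R2/(R1+R2) = 40.2 × 0.1000 = 4.020 V.
Looking into X with the source shorted: R_th = R1·R2/(R1+R2) = 32.40 × 3.60/36.00 = 3.240 kΩ.

V_th ≈ 4.02 V, R_th ≈ 3.24 kΩ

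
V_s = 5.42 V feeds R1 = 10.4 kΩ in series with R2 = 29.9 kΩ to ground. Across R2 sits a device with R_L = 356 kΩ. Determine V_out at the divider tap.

First combine the lower leg with the load: R2 ‖ R_L = 27.58 kΩ.
Voltage divider with the loaded lower leg: V_out = 5.42 × 27.58/(10.4 + 27.58) = 5.42 × 0.7262 = 3.936 V.

V_out ≈ 3.94 V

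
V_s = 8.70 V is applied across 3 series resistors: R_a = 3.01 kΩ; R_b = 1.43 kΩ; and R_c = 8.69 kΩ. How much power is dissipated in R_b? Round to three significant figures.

P ≈ 0.628 mW

ΣR = 13.13 kΩ → I = 8.70/13.13 = 0.6626 mA.
P(R_b) = I²·R_b = (0.6626)² × 1.43 = 0.6278 mW.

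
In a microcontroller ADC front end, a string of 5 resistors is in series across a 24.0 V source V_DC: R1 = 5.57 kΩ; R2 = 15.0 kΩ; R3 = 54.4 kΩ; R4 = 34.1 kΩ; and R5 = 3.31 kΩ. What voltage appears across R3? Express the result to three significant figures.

V ≈ 11.6 V

Series total: ΣR = 5.57 + 15.0 + 54.4 + 34.1 + 3.31 = 112.4 kΩ.
Voltage divider: V = V_DC · (54.40 / 112.4) = 24.0 × 0.4841 = 11.62 V.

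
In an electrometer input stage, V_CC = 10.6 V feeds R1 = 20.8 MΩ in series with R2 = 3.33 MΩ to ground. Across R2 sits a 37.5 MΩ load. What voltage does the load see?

V_out ≈ 1.36 V

R2 ‖ R_L = (3.33 × 37.5)/(3.33 + 37.5) = 3.058 MΩ.
Now apply the divider: V_out = 10.6 × 0.1282 = 1.359 V.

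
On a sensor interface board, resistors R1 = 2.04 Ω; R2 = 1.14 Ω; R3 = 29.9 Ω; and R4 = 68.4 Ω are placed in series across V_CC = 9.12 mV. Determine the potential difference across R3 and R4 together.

V ≈ 8.83 mV

Series total: ΣR = 2.04 + 1.14 + 29.9 + 68.4 = 101.5 Ω.
R_{R3..R4} = 29.9 + 68.4 = 98.30 Ω.
Voltage divider: V = V_CC · (98.30 / 101.5) = 9.12 × 0.9687 = 8.834 mV.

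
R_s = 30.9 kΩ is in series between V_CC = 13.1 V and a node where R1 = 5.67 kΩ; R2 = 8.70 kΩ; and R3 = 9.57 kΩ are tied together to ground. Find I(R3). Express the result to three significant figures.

I ≈ 0.103 mA

Equivalent of the parallel group: R_p = 2.527 kΩ.
Node voltage V_A = V_CC · R_p/(R_s + R_p) = 13.1 × 0.07558 = 0.9902 V.
I(R3) = V_A / R3 = 0.9902/9.57 = 0.1035 mA.
(Equivalently: I_total = 0.3919 mA, then current-divider fraction G_k/ΣG = 0.2640.)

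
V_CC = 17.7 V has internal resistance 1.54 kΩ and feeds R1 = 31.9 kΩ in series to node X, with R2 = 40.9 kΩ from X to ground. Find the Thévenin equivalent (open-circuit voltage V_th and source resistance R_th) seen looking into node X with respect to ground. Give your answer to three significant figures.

V_th ≈ 9.74 V, R_th ≈ 18.4 kΩ

R1' = 1.54 + 31.9 = 33.44 kΩ (source resistance + R1).
V_th is the unloaded tap voltage: V_CC · R2/(R1'+R2) = 17.7 × 0.5502 = 9.738 V.
Zeroing V_CC shorts the top of R1' to ground, so R_th = R1' ‖ R2 = 18.40 kΩ.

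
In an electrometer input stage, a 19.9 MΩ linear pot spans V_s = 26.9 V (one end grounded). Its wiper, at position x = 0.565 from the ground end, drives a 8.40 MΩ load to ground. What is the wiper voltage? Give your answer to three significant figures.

The pot divides into 8.657 MΩ above the wiper and 11.24 MΩ below.
(x·R_p) ‖ R_L = 4.808 MΩ.
Loaded-divider output: V_out = 26.9 × 0.3571 = 9.606 V.
(Unloaded: V_out = x·V_s = 15.2 V.)

V_out ≈ 9.61 V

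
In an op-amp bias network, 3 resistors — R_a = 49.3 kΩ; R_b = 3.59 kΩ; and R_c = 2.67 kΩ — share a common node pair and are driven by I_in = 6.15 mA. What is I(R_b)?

Conductances: ΣG = 1/49.3 + 1/3.59 + 1/2.67 = 0.6734 (1/kΩ).
Current divider: I(R_b) = I_in · G_k/ΣG = 6.15 × (0.2786/0.6734) = 6.15 × 0.4137 = 2.544 mA.

I ≈ 2.54 mA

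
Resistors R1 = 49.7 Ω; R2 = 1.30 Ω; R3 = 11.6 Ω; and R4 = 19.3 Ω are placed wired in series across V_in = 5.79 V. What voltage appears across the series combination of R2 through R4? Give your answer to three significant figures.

ΣR = 49.7 + 1.30 + 11.6 + 19.3 = 81.90 Ω.
R_{R2..R4} = 1.30 + 11.6 + 19.3 = 32.20 Ω.
By the voltage-divider rule, V = 5.79 × 32.20/81.90 = 2.276 V.

V ≈ 2.28 V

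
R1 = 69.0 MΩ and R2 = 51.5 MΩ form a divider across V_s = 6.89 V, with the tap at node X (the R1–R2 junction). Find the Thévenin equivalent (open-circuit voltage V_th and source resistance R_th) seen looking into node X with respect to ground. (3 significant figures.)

V_th ≈ 2.94 V, R_th ≈ 29.5 MΩ

V_th is the unloaded tap voltage: V_s · R2/(R1+R2) = 6.89 × 0.4274 = 2.945 V.
With V_s suppressed (replaced by a short), R_th = R1 ‖ R2 = (69.00 × 51.5)/(69.00 + 51.5) = 29.49 MΩ.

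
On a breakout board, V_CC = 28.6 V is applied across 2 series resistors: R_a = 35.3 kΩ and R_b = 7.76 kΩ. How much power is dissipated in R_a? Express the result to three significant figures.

The common current is I = 28.6/43.06 = 0.6642 mA.
V(R_a) = I·R = 23.45 V; P = V·I = 23.45 × 0.6642 = 15.57 mW.

P ≈ 15.6 mW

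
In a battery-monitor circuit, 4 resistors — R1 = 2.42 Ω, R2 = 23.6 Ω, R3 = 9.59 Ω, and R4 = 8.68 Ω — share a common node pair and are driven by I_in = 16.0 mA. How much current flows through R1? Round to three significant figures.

Conductances: ΣG = 1/2.42 + 1/23.6 + 1/9.59 + 1/8.68 = 0.6751 (1/Ω).
By the current-divider rule, I = I_in · G_k/ΣG = 16.0 × 0.6121 = 9.794 mA.

I ≈ 9.79 mA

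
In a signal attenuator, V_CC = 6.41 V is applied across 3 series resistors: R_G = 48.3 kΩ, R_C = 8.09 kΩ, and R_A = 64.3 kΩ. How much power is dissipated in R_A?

P ≈ 0.181 mW

ΣR = 120.7 kΩ → I = 6.41/120.7 = 0.05311 mA.
V(R_A) = I·R = 3.415 V; P = V·I = 3.415 × 0.05311 = 0.1814 mW.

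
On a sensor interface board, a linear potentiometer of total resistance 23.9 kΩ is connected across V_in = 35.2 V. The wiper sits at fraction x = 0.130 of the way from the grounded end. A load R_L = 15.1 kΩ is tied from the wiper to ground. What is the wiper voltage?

V_out ≈ 3.88 V

Lower segment x·R_p = 3.107 kΩ; upper segment (1−x)·R_p = 20.79 kΩ.
(x·R_p) ‖ R_L = 2.577 kΩ.
Then V_out = V_in · 2.577/(20.79 + 2.577) = 3.881 V.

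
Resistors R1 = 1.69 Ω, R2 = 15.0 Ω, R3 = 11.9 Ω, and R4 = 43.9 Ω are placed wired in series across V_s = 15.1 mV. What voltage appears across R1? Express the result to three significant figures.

ΣR = 1.69 + 15.0 + 11.9 + 43.9 = 72.49 Ω.
By the voltage-divider rule, V = 15.1 × 1.690/72.49 = 0.3520 mV.

V ≈ 0.352 mV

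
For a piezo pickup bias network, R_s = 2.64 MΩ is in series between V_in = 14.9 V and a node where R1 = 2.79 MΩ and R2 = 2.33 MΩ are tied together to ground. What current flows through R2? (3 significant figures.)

Combine the parallel branches: R_p = (1/2.79 + 1/2.33)⁻¹ = 1.270 MΩ.
V_A = 14.9 × 1.270/3.910 = 4.839 V.
I(R2) = V_A / R2 = 4.839/2.33 = 2.077 µA.

I ≈ 2.08 µA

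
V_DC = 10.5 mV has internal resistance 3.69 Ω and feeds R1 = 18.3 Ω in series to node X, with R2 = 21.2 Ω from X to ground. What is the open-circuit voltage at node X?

R1' = 3.69 + 18.3 = 21.99 Ω (source resistance + R1).
Open-circuit (no load on X): V_th = V_DC · R2/(R1' + R2) = 10.5 × 21.2/(21.99 + 21.2) = 5.154 mV.

V_th ≈ 5.15 mV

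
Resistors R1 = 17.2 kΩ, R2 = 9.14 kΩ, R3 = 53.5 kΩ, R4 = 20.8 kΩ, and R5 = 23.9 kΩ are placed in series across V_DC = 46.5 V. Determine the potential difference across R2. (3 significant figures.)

Series total: ΣR = 17.2 + 9.14 + 53.5 + 20.8 + 23.9 = 124.5 kΩ.
By the voltage-divider rule, V = 46.5 × 9.140/124.5 = 3.413 V.

V ≈ 3.41 V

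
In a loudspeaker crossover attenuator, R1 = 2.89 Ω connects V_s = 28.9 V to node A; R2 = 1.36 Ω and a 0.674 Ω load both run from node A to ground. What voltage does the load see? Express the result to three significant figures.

V_out ≈ 3.90 V

R2 ‖ R_L = (1.36 × 0.674)/(1.36 + 0.674) = 0.4507 Ω.
Then V_out = V_s · R2'/(R1 + R2') = 28.9 × 0.4507/3.341 = 3.899 V.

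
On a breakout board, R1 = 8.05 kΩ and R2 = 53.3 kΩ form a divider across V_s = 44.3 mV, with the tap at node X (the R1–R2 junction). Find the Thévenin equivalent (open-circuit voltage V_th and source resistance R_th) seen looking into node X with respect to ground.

V_th ≈ 38.5 mV, R_th ≈ 6.99 kΩ

With X open, the divider is unloaded: V_th = 44.3 × 53.3/61.35 = 38.49 mV.
With V_s suppressed (replaced by a short), R_th = R1 ‖ R2 = (8.050 × 53.3)/(8.050 + 53.3) = 6.994 kΩ.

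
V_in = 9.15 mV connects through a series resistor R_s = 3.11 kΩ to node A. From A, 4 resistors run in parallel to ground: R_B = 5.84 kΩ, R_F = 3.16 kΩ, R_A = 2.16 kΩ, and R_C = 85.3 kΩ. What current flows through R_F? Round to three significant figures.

I ≈ 0.725 µA

Equivalent of the parallel group: R_p = 1.039 kΩ.
V_A = 9.15 × 1.039/4.149 = 2.292 mV.
I(R_F) = V_A / R_F = 2.292/3.16 = 0.7252 µA.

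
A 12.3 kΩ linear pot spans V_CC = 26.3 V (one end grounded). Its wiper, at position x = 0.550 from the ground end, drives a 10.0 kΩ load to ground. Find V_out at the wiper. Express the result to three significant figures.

Lower segment x·R_p = 6.765 kΩ; upper segment (1−x)·R_p = 5.535 kΩ.
(x·R_p) ‖ R_L = 4.035 kΩ.
V_out = 26.3 × 4.035/(5.535 + 4.035) = 11.09 V.
(Unloaded: V_out = x·V_CC = 14.5 V.)

V_out ≈ 11.1 V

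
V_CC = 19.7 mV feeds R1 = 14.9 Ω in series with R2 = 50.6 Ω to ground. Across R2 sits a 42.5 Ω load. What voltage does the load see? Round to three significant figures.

R2 ‖ R_L = (50.6 × 42.5)/(50.6 + 42.5) = 23.10 Ω.
Voltage divider with the loaded lower leg: V_out = 19.7 × 23.10/(14.9 + 23.10) = 19.7 × 0.6079 = 11.98 mV.

V_out ≈ 12.0 mV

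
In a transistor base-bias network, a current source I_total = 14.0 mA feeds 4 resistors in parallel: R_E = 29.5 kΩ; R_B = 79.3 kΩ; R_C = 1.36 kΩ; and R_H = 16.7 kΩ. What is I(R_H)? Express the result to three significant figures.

Total conductance ΣG = 1/29.5 + 1/79.3 + 1/1.36 + 1/16.7 = 0.8417 (units of 1/kΩ).
R_H takes the fraction G_k/ΣG = 0.05988/0.8417 = 0.07114, so I = 14.0 × 0.07114 = 0.9960 mA.

I ≈ 0.996 mA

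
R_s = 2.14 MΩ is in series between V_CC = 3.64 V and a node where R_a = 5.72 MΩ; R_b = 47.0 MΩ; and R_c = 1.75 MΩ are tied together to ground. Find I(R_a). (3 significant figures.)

Equivalent of the parallel group: R_p = 1.303 MΩ.
V_A = 3.64 × 1.303/3.443 = 1.377 V.
I(R_a) = V_A / R_a = 1.377/5.72 = 0.2408 µA.

I ≈ 0.241 µA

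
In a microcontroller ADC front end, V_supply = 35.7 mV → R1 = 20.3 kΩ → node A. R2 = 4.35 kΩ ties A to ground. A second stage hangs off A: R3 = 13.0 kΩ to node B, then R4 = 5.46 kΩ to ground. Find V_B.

V_B ≈ 1.56 mV

The second stage (R3 + R4 = 18.46 kΩ) loads node A in parallel with R2.
R2 ‖ (R3+R4) = 3.520 kΩ.
So V_A = 35.7 × 0.1478 = 5.276 mV.
V_B = V_A × 0.2958 = 1.561 mV.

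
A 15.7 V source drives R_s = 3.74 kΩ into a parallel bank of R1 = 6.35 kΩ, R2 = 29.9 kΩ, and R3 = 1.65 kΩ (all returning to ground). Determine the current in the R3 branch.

I ≈ 2.39 mA

Equivalent of the parallel group: R_p = 1.255 kΩ.
V_A by voltage divider: V_A = 15.7 × 1.255/(3.74 + 1.255) = 3.944 V.
I(R3) = V_A / R3 = 3.944/1.65 = 2.390 mA.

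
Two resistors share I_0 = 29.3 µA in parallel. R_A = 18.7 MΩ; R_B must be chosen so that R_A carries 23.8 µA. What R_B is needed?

In a two-way split, I_A/I_0 = R_B/(R_A + R_B).
23.8/29.3 = R_B/(R_A + R_B) → R_B = R_A · (0.8123)/(1 − 0.8123) = 18.7 × 4.327 = 80.92 MΩ.

R_B ≈ 80.9 MΩ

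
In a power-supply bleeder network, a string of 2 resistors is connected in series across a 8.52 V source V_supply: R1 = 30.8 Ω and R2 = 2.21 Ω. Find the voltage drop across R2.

V ≈ 0.570 V

Series total: ΣR = 30.8 + 2.21 = 33.01 Ω.
V = V_supply · R/ΣR = 8.52 × 0.06695 = 0.5704 V.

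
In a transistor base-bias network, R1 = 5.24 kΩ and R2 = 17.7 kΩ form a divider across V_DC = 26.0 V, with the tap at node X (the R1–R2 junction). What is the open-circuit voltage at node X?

V_th ≈ 20.1 V

V_th is the unloaded tap voltage: V_DC · R2/(R1+R2) = 26.0 × 0.7716 = 20.06 V.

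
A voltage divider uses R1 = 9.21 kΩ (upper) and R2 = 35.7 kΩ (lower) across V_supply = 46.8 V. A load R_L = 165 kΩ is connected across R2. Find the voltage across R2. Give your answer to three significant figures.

First combine the lower leg with the load: R2 ‖ R_L = 29.35 kΩ.
Then V_out = V_supply · R2'/(R1 + R2') = 46.8 × 29.35/38.56 = 35.62 V.

V_out ≈ 35.6 V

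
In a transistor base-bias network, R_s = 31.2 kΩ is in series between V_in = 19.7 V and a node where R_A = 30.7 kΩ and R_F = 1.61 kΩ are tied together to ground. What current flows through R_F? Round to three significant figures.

Parallel bank: R_p = 1/(1/30.7 + 1/1.61) = 1.530 kΩ.
V_A by voltage divider: V_A = 19.7 × 1.530/(31.2 + 1.530) = 0.9208 V.
Branch current I = V_A/R_F = 0.9208/1.61 = 0.5719 mA.

I ≈ 0.572 mA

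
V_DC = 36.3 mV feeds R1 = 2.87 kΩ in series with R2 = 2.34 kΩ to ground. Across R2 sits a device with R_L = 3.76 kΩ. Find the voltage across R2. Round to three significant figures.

R2 ‖ R_L = (2.34 × 3.76)/(2.34 + 3.76) = 1.442 kΩ.
Then V_out = V_DC · R2'/(R1 + R2') = 36.3 × 1.442/4.312 = 12.14 mV.
(Unloaded it would be 16.3 mV; the load pulls it down.)

V_out ≈ 12.1 mV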